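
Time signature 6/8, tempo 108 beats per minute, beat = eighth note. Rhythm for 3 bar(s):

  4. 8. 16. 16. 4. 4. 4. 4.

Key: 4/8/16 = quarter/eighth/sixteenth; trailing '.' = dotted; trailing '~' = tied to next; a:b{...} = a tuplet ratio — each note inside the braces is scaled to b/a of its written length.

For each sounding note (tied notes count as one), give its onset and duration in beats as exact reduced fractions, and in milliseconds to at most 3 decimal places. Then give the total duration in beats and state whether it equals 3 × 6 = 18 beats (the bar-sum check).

1) 0.0ms=0b +1666.667ms=3b
2) 1666.667ms=3b +833.333ms=3/2b
3) 2500.0ms=9/2b +416.667ms=3/4b
4) 2916.667ms=21/4b +416.667ms=3/4b
5) 3333.333ms=6b +1666.667ms=3b
6) 5000.0ms=9b +1666.667ms=3b
7) 6666.667ms=12b +1666.667ms=3b
8) 8333.333ms=15b +1666.667ms=3b
Σ=18b of 18 (108bpm 6/8) — PASS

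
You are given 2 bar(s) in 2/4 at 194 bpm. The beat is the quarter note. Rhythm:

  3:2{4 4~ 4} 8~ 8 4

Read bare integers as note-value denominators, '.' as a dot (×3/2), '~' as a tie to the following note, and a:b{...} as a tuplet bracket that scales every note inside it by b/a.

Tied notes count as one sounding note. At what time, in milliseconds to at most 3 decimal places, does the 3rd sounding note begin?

1. 0.0ms @ 0 + 206.186ms (2/3)
2. 206.186ms @ 2/3 + 412.371ms (4/3)
3. 618.557ms @ 2 + 309.278ms (1)
4. 927.835ms @ 3 + 309.278ms (1)

note 3 onset = 2b = 618.557ms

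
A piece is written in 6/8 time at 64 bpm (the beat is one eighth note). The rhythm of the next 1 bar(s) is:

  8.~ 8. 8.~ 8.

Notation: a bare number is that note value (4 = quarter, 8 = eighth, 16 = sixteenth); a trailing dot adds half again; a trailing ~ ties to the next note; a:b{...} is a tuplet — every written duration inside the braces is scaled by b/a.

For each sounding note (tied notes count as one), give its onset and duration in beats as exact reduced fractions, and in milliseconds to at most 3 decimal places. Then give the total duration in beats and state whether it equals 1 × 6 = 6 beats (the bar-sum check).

1) 0.0ms=0b +2812.5ms=3b
2) 2812.5ms=3b +2812.5ms=3b
Σ=6b of 6 (64bpm 6/8) — PASS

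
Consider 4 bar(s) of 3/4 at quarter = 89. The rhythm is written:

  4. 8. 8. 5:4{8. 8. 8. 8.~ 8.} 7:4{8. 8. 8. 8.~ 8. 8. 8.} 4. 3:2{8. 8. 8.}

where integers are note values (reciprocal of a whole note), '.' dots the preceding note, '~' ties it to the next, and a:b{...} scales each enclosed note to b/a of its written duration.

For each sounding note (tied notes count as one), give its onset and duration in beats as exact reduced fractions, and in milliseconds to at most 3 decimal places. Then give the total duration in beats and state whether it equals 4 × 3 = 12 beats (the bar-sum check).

1) 0.0ms=0b +1011.236ms=3/2b
2) 1011.236ms=3/2b +505.618ms=3/4b
3) 1516.854ms=9/4b +505.618ms=3/4b
4) 2022.472ms=3b +404.494ms=3/5b
5) 2426.966ms=18/5b +404.494ms=3/5b
6) 2831.461ms=21/5b +404.494ms=3/5b
7) 3235.955ms=24/5b +808.989ms=6/5b
8) 4044.944ms=6b +288.925ms=3/7b
9) 4333.868ms=45/7b +288.925ms=3/7b
10) 4622.793ms=48/7b +288.925ms=3/7b
11) 4911.717ms=51/7b +577.849ms=6/7b
12) 5489.567ms=57/7b +288.925ms=3/7b
13) 5778.491ms=60/7b +288.925ms=3/7b
14) 6067.416ms=9b +1011.236ms=3/2b
15) 7078.652ms=21/2b +337.079ms=1/2b
16) 7415.73ms=11b +337.079ms=1/2b
17) 7752.809ms=23/2b +337.079ms=1/2b
Σ=12b of 12 (89bpm 3/4) — PASS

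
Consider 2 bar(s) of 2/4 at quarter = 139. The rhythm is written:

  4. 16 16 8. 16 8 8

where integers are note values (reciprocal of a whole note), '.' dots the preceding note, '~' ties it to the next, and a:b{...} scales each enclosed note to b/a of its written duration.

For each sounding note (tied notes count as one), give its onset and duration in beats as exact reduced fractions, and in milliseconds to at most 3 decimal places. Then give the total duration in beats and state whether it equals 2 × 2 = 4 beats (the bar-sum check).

1) 0.0ms=0b +647.482ms=3/2b
2) 647.482ms=3/2b +107.914ms=1/4b
3) 755.396ms=7/4b +107.914ms=1/4b
4) 863.309ms=2b +323.741ms=3/4b
5) 1187.05ms=11/4b +107.914ms=1/4b
6) 1294.964ms=3b +215.827ms=1/2b
7) 1510.791ms=7/2b +215.827ms=1/2b
Σ=4b of 4 (139bpm 2/4) — PASS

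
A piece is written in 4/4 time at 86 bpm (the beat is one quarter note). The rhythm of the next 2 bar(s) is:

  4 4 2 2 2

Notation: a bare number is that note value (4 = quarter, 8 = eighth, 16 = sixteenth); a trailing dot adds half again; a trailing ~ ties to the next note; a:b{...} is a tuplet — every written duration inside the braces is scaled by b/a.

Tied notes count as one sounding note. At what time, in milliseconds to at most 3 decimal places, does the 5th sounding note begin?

1. 0.0ms @ 0 + 697.674ms (1)
2. 697.674ms @ 1 + 697.674ms (1)
3. 1395.349ms @ 2 + 1395.349ms (2)
4. 2790.698ms @ 4 + 1395.349ms (2)
5. 4186.047ms @ 6 + 1395.349ms (2)

note 5 onset = 6b = 4186.047ms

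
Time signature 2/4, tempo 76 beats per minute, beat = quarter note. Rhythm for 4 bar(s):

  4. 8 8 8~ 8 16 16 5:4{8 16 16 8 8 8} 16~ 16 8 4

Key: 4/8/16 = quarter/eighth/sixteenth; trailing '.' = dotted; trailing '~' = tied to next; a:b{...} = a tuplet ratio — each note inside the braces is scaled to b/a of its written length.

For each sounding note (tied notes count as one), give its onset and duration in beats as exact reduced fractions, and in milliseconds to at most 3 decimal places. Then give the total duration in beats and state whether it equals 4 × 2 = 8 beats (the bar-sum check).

1) 0.0ms=0b +1184.211ms=3/2b
2) 1184.211ms=3/2b +394.737ms=1/2b
3) 1578.947ms=2b +394.737ms=1/2b
4) 1973.684ms=5/2b +789.474ms=1b
5) 2763.158ms=7/2b +197.368ms=1/4b
6) 2960.526ms=15/4b +197.368ms=1/4b
7) 3157.895ms=4b +315.789ms=2/5b
8) 3473.684ms=22/5b +157.895ms=1/5b
9) 3631.579ms=23/5b +157.895ms=1/5b
10) 3789.474ms=24/5b +315.789ms=2/5b
11) 4105.263ms=26/5b +315.789ms=2/5b
12) 4421.053ms=28/5b +315.789ms=2/5b
13) 4736.842ms=6b +394.737ms=1/2b
14) 5131.579ms=13/2b +394.737ms=1/2b
15) 5526.316ms=7b +789.474ms=1b
Σ=8b of 8 (76bpm 2/4) — PASS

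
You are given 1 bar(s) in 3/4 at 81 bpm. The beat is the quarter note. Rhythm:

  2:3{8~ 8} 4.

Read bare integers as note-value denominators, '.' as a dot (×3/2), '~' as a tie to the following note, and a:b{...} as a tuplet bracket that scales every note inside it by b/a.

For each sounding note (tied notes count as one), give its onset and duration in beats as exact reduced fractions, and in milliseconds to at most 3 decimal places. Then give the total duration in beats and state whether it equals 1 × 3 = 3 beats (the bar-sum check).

1) 0.0ms=0b +1111.111ms=3/2b
2) 1111.111ms=3/2b +1111.111ms=3/2b
Σ=3b of 3 (81bpm 3/4) — PASS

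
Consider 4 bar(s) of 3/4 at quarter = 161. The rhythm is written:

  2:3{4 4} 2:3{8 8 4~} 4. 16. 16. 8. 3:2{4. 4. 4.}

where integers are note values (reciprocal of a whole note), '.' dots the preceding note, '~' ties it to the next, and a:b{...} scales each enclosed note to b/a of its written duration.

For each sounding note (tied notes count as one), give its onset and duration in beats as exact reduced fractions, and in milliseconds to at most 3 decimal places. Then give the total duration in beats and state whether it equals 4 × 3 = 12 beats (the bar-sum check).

1) 0.0ms=0b +559.006ms=3/2b
2) 559.006ms=3/2b +559.006ms=3/2b
3) 1118.012ms=3b +279.503ms=3/4b
4) 1397.516ms=15/4b +279.503ms=3/4b
5) 1677.019ms=9/2b +1118.012ms=3b
6) 2795.031ms=15/2b +139.752ms=3/8b
7) 2934.783ms=63/8b +139.752ms=3/8b
8) 3074.534ms=33/4b +279.503ms=3/4b
9) 3354.037ms=9b +372.671ms=1b
10) 3726.708ms=10b +372.671ms=1b
11) 4099.379ms=11b +372.671ms=1b
Σ=12b of 12 (161bpm 3/4) — PASS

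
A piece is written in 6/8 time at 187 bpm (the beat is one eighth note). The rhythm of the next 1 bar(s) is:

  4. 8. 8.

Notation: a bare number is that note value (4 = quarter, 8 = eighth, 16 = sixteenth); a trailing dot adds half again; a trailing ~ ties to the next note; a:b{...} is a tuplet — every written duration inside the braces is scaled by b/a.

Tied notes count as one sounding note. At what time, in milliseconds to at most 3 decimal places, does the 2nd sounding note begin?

1. 0.0ms @ 0 + 962.567ms (3)
2. 962.567ms @ 3 + 481.283ms (3/2)
3. 1443.85ms @ 9/2 + 481.283ms (3/2)

note 2 onset = 3b = 962.567ms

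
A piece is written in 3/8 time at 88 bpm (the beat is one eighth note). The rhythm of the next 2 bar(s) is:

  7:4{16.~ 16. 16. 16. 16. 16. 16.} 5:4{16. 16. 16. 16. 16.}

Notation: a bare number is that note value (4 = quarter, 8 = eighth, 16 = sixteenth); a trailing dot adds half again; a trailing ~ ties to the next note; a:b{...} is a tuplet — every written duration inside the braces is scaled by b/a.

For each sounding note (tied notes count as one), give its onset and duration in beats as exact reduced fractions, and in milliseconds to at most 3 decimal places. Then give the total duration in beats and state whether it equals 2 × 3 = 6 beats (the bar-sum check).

1) 0.0ms=0b +584.416ms=6/7b
2) 584.416ms=6/7b +292.208ms=3/7b
3) 876.623ms=9/7b +292.208ms=3/7b
4) 1168.831ms=12/7b +292.208ms=3/7b
5) 1461.039ms=15/7b +292.208ms=3/7b
6) 1753.247ms=18/7b +292.208ms=3/7b
7) 2045.455ms=3b +409.091ms=3/5b
8) 2454.545ms=18/5b +409.091ms=3/5b
9) 2863.636ms=21/5b +409.091ms=3/5b
10) 3272.727ms=24/5b +409.091ms=3/5b
11) 3681.818ms=27/5b +409.091ms=3/5b
Σ=6b of 6 (88bpm 3/8) — PASS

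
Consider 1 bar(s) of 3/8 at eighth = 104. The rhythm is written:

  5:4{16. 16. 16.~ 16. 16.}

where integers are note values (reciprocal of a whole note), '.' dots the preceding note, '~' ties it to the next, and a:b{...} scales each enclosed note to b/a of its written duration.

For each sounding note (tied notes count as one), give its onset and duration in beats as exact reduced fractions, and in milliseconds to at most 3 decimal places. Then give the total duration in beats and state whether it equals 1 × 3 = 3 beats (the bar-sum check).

1) 0.0ms=0b +346.154ms=3/5b
2) 346.154ms=3/5b +346.154ms=3/5b
3) 692.308ms=6/5b +692.308ms=6/5b
4) 1384.615ms=12/5b +346.154ms=3/5b
Σ=3b of 3 (104bpm 3/8) — PASS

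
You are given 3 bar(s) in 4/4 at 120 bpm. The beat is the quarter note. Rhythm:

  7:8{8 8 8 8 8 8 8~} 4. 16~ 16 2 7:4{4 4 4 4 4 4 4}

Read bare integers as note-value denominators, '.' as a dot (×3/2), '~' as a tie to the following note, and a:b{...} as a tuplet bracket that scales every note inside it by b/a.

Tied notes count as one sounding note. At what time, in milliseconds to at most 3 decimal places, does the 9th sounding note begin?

note 9 onset = 6b = 3000.0ms

1. 0.0ms @ 0 + 285.714ms (4/7)
2. 285.714ms @ 4/7 + 285.714ms (4/7)
3. 571.429ms @ 8/7 + 285.714ms (4/7)
4. 857.143ms @ 12/7 + 285.714ms (4/7)
5. 1142.857ms @ 16/7 + 285.714ms (4/7)
6. 1428.571ms @ 20/7 + 285.714ms (4/7)
7. 1714.286ms @ 24/7 + 1035.714ms (29/14)
8. 2750.0ms @ 11/2 + 250.0ms (1/2)
9. 3000.0ms @ 6 + 1000.0ms (2)
10. 4000.0ms @ 8 + 285.714ms (4/7)
11. 4285.714ms @ 60/7 + 285.714ms (4/7)
12. 4571.429ms @ 64/7 + 285.714ms (4/7)
13. 4857.143ms @ 68/7 + 285.714ms (4/7)
14. 5142.857ms @ 72/7 + 285.714ms (4/7)
15. 5428.571ms @ 76/7 + 285.714ms (4/7)
16. 5714.286ms @ 80/7 + 285.714ms (4/7)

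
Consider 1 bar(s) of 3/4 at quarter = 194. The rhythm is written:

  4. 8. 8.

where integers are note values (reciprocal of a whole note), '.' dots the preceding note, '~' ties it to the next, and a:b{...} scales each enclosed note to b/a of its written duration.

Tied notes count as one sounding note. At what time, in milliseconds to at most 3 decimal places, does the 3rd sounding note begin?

note 3 onset = 9/4b = 695.876ms

1. 0.0ms @ 0 + 463.918ms (3/2)
2. 463.918ms @ 3/2 + 231.959ms (3/4)
3. 695.876ms @ 9/4 + 231.959ms (3/4)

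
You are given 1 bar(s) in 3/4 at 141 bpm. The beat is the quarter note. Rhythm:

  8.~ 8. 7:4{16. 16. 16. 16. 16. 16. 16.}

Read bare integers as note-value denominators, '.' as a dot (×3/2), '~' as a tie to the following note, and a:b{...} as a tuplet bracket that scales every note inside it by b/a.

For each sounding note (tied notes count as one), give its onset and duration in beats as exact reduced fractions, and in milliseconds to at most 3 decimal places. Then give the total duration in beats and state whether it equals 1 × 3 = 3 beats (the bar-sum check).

1) 0.0ms=0b +638.298ms=3/2b
2) 638.298ms=3/2b +91.185ms=3/14b
3) 729.483ms=12/7b +91.185ms=3/14b
4) 820.669ms=27/14b +91.185ms=3/14b
5) 911.854ms=15/7b +91.185ms=3/14b
6) 1003.04ms=33/14b +91.185ms=3/14b
7) 1094.225ms=18/7b +91.185ms=3/14b
8) 1185.41ms=39/14b +91.185ms=3/14b
Σ=3b of 3 (141bpm 3/4) — PASS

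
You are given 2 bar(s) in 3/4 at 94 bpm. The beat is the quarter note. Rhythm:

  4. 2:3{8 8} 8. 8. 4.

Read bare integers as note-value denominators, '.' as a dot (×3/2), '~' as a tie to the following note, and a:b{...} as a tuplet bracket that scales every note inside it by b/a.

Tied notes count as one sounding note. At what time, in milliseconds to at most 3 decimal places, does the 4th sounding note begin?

1. 0.0ms @ 0 + 957.447ms (3/2)
2. 957.447ms @ 3/2 + 478.723ms (3/4)
3. 1436.17ms @ 9/4 + 478.723ms (3/4)
4. 1914.894ms @ 3 + 478.723ms (3/4)
5. 2393.617ms @ 15/4 + 478.723ms (3/4)
6. 2872.34ms @ 9/2 + 957.447ms (3/2)

note 4 onset = 3b = 1914.894ms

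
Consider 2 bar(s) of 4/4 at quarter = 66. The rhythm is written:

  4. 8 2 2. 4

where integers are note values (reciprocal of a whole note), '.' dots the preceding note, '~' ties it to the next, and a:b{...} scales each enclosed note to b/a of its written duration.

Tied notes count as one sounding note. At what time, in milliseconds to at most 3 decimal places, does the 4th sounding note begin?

1. 0.0ms @ 0 + 1363.636ms (3/2)
2. 1363.636ms @ 3/2 + 454.545ms (1/2)
3. 1818.182ms @ 2 + 1818.182ms (2)
4. 3636.364ms @ 4 + 2727.273ms (3)
5. 6363.636ms @ 7 + 909.091ms (1)

note 4 onset = 4b = 3636.364ms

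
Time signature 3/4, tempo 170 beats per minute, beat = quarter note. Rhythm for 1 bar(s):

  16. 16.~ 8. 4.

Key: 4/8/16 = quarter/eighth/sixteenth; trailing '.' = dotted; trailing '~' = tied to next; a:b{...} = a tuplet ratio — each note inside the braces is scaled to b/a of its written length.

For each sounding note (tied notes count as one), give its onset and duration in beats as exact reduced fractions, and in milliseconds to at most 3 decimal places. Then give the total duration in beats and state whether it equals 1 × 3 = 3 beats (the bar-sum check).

1) 0.0ms=0b +132.353ms=3/8b
2) 132.353ms=3/8b +397.059ms=9/8b
3) 529.412ms=3/2b +529.412ms=3/2b
Σ=3b of 3 (170bpm 3/4) — PASS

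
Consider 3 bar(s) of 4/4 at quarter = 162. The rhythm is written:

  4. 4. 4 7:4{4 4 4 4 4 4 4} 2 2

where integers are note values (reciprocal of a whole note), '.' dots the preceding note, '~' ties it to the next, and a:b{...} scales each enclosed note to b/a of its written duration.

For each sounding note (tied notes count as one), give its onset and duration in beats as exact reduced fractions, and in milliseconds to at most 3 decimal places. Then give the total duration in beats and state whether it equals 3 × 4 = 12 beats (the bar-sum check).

1) 0.0ms=0b +555.556ms=3/2b
2) 555.556ms=3/2b +555.556ms=3/2b
3) 1111.111ms=3b +370.37ms=1b
4) 1481.481ms=4b +211.64ms=4/7b
5) 1693.122ms=32/7b +211.64ms=4/7b
6) 1904.762ms=36/7b +211.64ms=4/7b
7) 2116.402ms=40/7b +211.64ms=4/7b
8) 2328.042ms=44/7b +211.64ms=4/7b
9) 2539.683ms=48/7b +211.64ms=4/7b
10) 2751.323ms=52/7b +211.64ms=4/7b
11) 2962.963ms=8b +740.741ms=2b
12) 3703.704ms=10b +740.741ms=2b
Σ=12b of 12 (162bpm 4/4) — PASS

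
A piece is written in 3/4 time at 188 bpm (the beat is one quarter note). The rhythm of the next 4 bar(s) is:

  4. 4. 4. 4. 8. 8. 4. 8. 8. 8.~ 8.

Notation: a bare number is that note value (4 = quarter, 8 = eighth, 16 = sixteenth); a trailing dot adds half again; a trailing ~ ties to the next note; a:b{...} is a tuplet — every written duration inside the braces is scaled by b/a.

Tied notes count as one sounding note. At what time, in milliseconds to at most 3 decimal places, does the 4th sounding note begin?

1. 0.0ms @ 0 + 478.723ms (3/2)
2. 478.723ms @ 3/2 + 478.723ms (3/2)
3. 957.447ms @ 3 + 478.723ms (3/2)
4. 1436.17ms @ 9/2 + 478.723ms (3/2)
5. 1914.894ms @ 6 + 239.362ms (3/4)
6. 2154.255ms @ 27/4 + 239.362ms (3/4)
7. 2393.617ms @ 15/2 + 478.723ms (3/2)
8. 2872.34ms @ 9 + 239.362ms (3/4)
9. 3111.702ms @ 39/4 + 239.362ms (3/4)
10. 3351.064ms @ 21/2 + 478.723ms (3/2)

note 4 onset = 9/2b = 1436.17ms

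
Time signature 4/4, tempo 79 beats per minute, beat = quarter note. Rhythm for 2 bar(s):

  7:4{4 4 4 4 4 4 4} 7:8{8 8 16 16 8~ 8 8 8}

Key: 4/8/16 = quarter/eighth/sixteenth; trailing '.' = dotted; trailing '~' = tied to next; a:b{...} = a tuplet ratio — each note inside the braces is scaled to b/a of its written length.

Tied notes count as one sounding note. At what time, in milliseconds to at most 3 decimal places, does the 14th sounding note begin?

note 14 onset = 52/7b = 5641.953ms

1. 0.0ms @ 0 + 433.996ms (4/7)
2. 433.996ms @ 4/7 + 433.996ms (4/7)
3. 867.993ms @ 8/7 + 433.996ms (4/7)
4. 1301.989ms @ 12/7 + 433.996ms (4/7)
5. 1735.986ms @ 16/7 + 433.996ms (4/7)
6. 2169.982ms @ 20/7 + 433.996ms (4/7)
7. 2603.978ms @ 24/7 + 433.996ms (4/7)
8. 3037.975ms @ 4 + 433.996ms (4/7)
9. 3471.971ms @ 32/7 + 433.996ms (4/7)
10. 3905.967ms @ 36/7 + 216.998ms (2/7)
11. 4122.966ms @ 38/7 + 216.998ms (2/7)
12. 4339.964ms @ 40/7 + 867.993ms (8/7)
13. 5207.957ms @ 48/7 + 433.996ms (4/7)
14. 5641.953ms @ 52/7 + 433.996ms (4/7)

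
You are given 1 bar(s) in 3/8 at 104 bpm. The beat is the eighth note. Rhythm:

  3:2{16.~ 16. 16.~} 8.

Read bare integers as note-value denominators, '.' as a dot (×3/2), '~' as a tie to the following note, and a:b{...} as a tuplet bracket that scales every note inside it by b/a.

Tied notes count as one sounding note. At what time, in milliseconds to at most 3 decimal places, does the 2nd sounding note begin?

1. 0.0ms @ 0 + 576.923ms (1)
2. 576.923ms @ 1 + 1153.846ms (2)

note 2 onset = 1b = 576.923ms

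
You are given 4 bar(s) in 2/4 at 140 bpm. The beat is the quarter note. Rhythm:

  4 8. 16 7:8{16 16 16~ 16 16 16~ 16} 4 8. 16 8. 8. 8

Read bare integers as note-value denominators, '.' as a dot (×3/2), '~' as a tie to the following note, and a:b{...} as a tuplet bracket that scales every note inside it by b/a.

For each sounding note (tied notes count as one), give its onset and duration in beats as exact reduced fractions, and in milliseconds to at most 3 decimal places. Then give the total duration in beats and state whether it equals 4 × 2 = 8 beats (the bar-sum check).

1) 0.0ms=0b +428.571ms=1b
2) 428.571ms=1b +321.429ms=3/4b
3) 750.0ms=7/4b +107.143ms=1/4b
4) 857.143ms=2b +122.449ms=2/7b
5) 979.592ms=16/7b +122.449ms=2/7b
6) 1102.041ms=18/7b +244.898ms=4/7b
7) 1346.939ms=22/7b +122.449ms=2/7b
8) 1469.388ms=24/7b +244.898ms=4/7b
9) 1714.286ms=4b +428.571ms=1b
10) 2142.857ms=5b +321.429ms=3/4b
11) 2464.286ms=23/4b +107.143ms=1/4b
12) 2571.429ms=6b +321.429ms=3/4b
13) 2892.857ms=27/4b +321.429ms=3/4b
14) 3214.286ms=15/2b +214.286ms=1/2b
Σ=8b of 8 (140bpm 2/4) — PASS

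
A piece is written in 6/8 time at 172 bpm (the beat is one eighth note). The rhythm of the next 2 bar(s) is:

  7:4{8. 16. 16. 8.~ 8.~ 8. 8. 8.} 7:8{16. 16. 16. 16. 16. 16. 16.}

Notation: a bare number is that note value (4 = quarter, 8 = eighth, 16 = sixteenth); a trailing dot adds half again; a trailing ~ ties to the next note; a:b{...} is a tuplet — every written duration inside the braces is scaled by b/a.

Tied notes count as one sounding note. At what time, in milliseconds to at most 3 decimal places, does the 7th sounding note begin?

1. 0.0ms @ 0 + 299.003ms (6/7)
2. 299.003ms @ 6/7 + 149.502ms (3/7)
3. 448.505ms @ 9/7 + 149.502ms (3/7)
4. 598.007ms @ 12/7 + 897.01ms (18/7)
5. 1495.017ms @ 30/7 + 299.003ms (6/7)
6. 1794.02ms @ 36/7 + 299.003ms (6/7)
7. 2093.023ms @ 6 + 299.003ms (6/7)
8. 2392.027ms @ 48/7 + 299.003ms (6/7)
9. 2691.03ms @ 54/7 + 299.003ms (6/7)
10. 2990.033ms @ 60/7 + 299.003ms (6/7)
11. 3289.037ms @ 66/7 + 299.003ms (6/7)
12. 3588.04ms @ 72/7 + 299.003ms (6/7)
13. 3887.043ms @ 78/7 + 299.003ms (6/7)

note 7 onset = 6b = 2093.023ms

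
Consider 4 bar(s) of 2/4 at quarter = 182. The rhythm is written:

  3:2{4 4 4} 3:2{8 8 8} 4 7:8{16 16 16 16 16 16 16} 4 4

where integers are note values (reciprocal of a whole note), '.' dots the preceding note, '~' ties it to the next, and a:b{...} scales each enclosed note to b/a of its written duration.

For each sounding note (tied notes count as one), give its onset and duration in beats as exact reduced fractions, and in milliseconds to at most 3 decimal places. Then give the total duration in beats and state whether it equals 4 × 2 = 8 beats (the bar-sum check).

1) 0.0ms=0b +219.78ms=2/3b
2) 219.78ms=2/3b +219.78ms=2/3b
3) 439.56ms=4/3b +219.78ms=2/3b
4) 659.341ms=2b +109.89ms=1/3b
5) 769.231ms=7/3b +109.89ms=1/3b
6) 879.121ms=8/3b +109.89ms=1/3b
7) 989.011ms=3b +329.67ms=1b
8) 1318.681ms=4b +94.192ms=2/7b
9) 1412.873ms=30/7b +94.192ms=2/7b
10) 1507.064ms=32/7b +94.192ms=2/7b
11) 1601.256ms=34/7b +94.192ms=2/7b
12) 1695.447ms=36/7b +94.192ms=2/7b
13) 1789.639ms=38/7b +94.192ms=2/7b
14) 1883.83ms=40/7b +94.192ms=2/7b
15) 1978.022ms=6b +329.67ms=1b
16) 2307.692ms=7b +329.67ms=1b
Σ=8b of 8 (182bpm 2/4) — PASS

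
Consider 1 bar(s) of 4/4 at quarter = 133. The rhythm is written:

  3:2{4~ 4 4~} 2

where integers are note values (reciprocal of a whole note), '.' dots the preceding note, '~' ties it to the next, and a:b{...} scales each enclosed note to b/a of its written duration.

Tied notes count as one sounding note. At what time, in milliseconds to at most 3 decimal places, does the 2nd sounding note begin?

1. 0.0ms @ 0 + 601.504ms (4/3)
2. 601.504ms @ 4/3 + 1203.008ms (8/3)

note 2 onset = 4/3b = 601.504ms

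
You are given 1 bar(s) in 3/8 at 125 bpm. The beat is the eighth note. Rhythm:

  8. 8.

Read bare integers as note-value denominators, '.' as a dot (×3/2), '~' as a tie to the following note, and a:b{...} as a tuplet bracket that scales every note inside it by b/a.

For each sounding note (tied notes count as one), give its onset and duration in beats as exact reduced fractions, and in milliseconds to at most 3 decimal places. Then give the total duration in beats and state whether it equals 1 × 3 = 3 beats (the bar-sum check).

1) 0.0ms=0b +720.0ms=3/2b
2) 720.0ms=3/2b +720.0ms=3/2b
Σ=3b of 3 (125bpm 3/8) — PASS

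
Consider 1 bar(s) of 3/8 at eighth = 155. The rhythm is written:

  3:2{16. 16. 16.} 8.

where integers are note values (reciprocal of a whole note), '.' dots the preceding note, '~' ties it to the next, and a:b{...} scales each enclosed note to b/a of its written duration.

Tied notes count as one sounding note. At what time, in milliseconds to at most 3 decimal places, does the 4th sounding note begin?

1. 0.0ms @ 0 + 193.548ms (1/2)
2. 193.548ms @ 1/2 + 193.548ms (1/2)
3. 387.097ms @ 1 + 193.548ms (1/2)
4. 580.645ms @ 3/2 + 580.645ms (3/2)

note 4 onset = 3/2b = 580.645ms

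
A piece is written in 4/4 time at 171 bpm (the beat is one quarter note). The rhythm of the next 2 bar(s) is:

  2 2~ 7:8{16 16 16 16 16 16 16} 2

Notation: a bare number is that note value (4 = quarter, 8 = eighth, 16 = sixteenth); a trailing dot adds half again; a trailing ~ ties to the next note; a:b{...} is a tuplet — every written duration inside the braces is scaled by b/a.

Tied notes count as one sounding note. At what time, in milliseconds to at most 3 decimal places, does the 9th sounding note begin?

note 9 onset = 6b = 2105.263ms

1. 0.0ms @ 0 + 701.754ms (2)
2. 701.754ms @ 2 + 802.005ms (16/7)
3. 1503.759ms @ 30/7 + 100.251ms (2/7)
4. 1604.01ms @ 32/7 + 100.251ms (2/7)
5. 1704.261ms @ 34/7 + 100.251ms (2/7)
6. 1804.511ms @ 36/7 + 100.251ms (2/7)
7. 1904.762ms @ 38/7 + 100.251ms (2/7)
8. 2005.013ms @ 40/7 + 100.251ms (2/7)
9. 2105.263ms @ 6 + 701.754ms (2)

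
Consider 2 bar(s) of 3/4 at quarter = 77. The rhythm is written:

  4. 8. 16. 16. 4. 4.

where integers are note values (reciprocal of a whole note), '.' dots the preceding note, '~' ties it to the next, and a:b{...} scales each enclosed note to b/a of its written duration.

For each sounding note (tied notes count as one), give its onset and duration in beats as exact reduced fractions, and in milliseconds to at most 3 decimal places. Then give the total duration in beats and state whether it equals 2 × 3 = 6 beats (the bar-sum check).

1) 0.0ms=0b +1168.831ms=3/2b
2) 1168.831ms=3/2b +584.416ms=3/4b
3) 1753.247ms=9/4b +292.208ms=3/8b
4) 2045.455ms=21/8b +292.208ms=3/8b
5) 2337.662ms=3b +1168.831ms=3/2b
6) 3506.494ms=9/2b +1168.831ms=3/2b
Σ=6b of 6 (77bpm 3/4) — PASS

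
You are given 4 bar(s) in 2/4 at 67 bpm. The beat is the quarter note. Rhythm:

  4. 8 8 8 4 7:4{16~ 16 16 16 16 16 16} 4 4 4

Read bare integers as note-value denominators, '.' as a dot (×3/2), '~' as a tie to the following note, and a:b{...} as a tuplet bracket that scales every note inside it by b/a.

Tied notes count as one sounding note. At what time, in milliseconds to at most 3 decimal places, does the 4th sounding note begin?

1. 0.0ms @ 0 + 1343.284ms (3/2)
2. 1343.284ms @ 3/2 + 447.761ms (1/2)
3. 1791.045ms @ 2 + 447.761ms (1/2)
4. 2238.806ms @ 5/2 + 447.761ms (1/2)
5. 2686.567ms @ 3 + 895.522ms (1)
6. 3582.09ms @ 4 + 255.864ms (2/7)
7. 3837.953ms @ 30/7 + 127.932ms (1/7)
8. 3965.885ms @ 31/7 + 127.932ms (1/7)
9. 4093.817ms @ 32/7 + 127.932ms (1/7)
10. 4221.748ms @ 33/7 + 127.932ms (1/7)
11. 4349.68ms @ 34/7 + 127.932ms (1/7)
12. 4477.612ms @ 5 + 895.522ms (1)
13. 5373.134ms @ 6 + 895.522ms (1)
14. 6268.657ms @ 7 + 895.522ms (1)

note 4 onset = 5/2b = 2238.806ms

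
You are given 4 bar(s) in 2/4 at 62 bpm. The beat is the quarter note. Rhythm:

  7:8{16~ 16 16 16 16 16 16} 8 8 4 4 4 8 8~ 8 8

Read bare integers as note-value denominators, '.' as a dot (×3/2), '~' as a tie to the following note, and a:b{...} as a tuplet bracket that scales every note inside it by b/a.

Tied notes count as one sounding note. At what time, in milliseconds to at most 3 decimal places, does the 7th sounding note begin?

1. 0.0ms @ 0 + 552.995ms (4/7)
2. 552.995ms @ 4/7 + 276.498ms (2/7)
3. 829.493ms @ 6/7 + 276.498ms (2/7)
4. 1105.991ms @ 8/7 + 276.498ms (2/7)
5. 1382.488ms @ 10/7 + 276.498ms (2/7)
6. 1658.986ms @ 12/7 + 276.498ms (2/7)
7. 1935.484ms @ 2 + 483.871ms (1/2)
8. 2419.355ms @ 5/2 + 483.871ms (1/2)
9. 2903.226ms @ 3 + 967.742ms (1)
10. 3870.968ms @ 4 + 967.742ms (1)
11. 4838.71ms @ 5 + 967.742ms (1)
12. 5806.452ms @ 6 + 483.871ms (1/2)
13. 6290.323ms @ 13/2 + 967.742ms (1)
14. 7258.065ms @ 15/2 + 483.871ms (1/2)

note 7 onset = 2b = 1935.484ms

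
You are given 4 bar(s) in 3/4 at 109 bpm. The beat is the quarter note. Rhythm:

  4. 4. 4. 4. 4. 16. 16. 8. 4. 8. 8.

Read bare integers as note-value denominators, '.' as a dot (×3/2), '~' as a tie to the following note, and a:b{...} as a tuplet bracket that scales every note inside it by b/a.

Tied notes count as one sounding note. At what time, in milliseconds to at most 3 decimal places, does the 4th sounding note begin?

1. 0.0ms @ 0 + 825.688ms (3/2)
2. 825.688ms @ 3/2 + 825.688ms (3/2)
3. 1651.376ms @ 3 + 825.688ms (3/2)
4. 2477.064ms @ 9/2 + 825.688ms (3/2)
5. 3302.752ms @ 6 + 825.688ms (3/2)
6. 4128.44ms @ 15/2 + 206.422ms (3/8)
7. 4334.862ms @ 63/8 + 206.422ms (3/8)
8. 4541.284ms @ 33/4 + 412.844ms (3/4)
9. 4954.128ms @ 9 + 825.688ms (3/2)
10. 5779.817ms @ 21/2 + 412.844ms (3/4)
11. 6192.661ms @ 45/4 + 412.844ms (3/4)

note 4 onset = 9/2b = 2477.064ms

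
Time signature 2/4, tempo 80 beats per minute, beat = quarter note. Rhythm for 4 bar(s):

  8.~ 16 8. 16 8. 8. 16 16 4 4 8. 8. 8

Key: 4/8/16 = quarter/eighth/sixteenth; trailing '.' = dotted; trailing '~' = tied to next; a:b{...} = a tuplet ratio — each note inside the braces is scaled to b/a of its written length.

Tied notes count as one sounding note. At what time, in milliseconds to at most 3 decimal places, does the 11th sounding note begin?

note 11 onset = 27/4b = 5062.5ms

1. 0.0ms @ 0 + 750.0ms (1)
2. 750.0ms @ 1 + 562.5ms (3/4)
3. 1312.5ms @ 7/4 + 187.5ms (1/4)
4. 1500.0ms @ 2 + 562.5ms (3/4)
5. 2062.5ms @ 11/4 + 562.5ms (3/4)
6. 2625.0ms @ 7/2 + 187.5ms (1/4)
7. 2812.5ms @ 15/4 + 187.5ms (1/4)
8. 3000.0ms @ 4 + 750.0ms (1)
9. 3750.0ms @ 5 + 750.0ms (1)
10. 4500.0ms @ 6 + 562.5ms (3/4)
11. 5062.5ms @ 27/4 + 562.5ms (3/4)
12. 5625.0ms @ 15/2 + 375.0ms (1/2)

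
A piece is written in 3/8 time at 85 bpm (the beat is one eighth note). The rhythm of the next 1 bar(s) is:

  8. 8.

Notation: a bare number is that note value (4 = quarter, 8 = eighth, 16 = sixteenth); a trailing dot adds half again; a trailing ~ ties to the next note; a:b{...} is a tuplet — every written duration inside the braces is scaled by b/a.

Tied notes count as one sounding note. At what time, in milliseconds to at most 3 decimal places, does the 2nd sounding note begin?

1. 0.0ms @ 0 + 1058.824ms (3/2)
2. 1058.824ms @ 3/2 + 1058.824ms (3/2)

note 2 onset = 3/2b = 1058.824ms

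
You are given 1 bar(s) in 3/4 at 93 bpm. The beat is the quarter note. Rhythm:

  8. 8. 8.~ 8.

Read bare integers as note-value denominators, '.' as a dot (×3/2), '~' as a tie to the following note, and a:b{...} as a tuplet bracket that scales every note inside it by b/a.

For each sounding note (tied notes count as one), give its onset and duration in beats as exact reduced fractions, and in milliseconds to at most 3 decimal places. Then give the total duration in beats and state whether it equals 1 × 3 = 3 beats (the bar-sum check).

1) 0.0ms=0b +483.871ms=3/4b
2) 483.871ms=3/4b +483.871ms=3/4b
3) 967.742ms=3/2b +967.742ms=3/2b
Σ=3b of 3 (93bpm 3/4) — PASS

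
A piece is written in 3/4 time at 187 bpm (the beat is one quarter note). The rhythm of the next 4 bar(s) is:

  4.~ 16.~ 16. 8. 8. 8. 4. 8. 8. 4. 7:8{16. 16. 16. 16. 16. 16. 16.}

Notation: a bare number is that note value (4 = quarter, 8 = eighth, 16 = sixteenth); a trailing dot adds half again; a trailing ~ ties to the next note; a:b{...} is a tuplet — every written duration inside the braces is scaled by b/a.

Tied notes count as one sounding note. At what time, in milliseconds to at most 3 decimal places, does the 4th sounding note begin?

1. 0.0ms @ 0 + 721.925ms (9/4)
2. 721.925ms @ 9/4 + 240.642ms (3/4)
3. 962.567ms @ 3 + 240.642ms (3/4)
4. 1203.209ms @ 15/4 + 240.642ms (3/4)
5. 1443.85ms @ 9/2 + 481.283ms (3/2)
6. 1925.134ms @ 6 + 240.642ms (3/4)
7. 2165.775ms @ 27/4 + 240.642ms (3/4)
8. 2406.417ms @ 15/2 + 481.283ms (3/2)
9. 2887.701ms @ 9 + 137.51ms (3/7)
10. 3025.21ms @ 66/7 + 137.51ms (3/7)
11. 3162.72ms @ 69/7 + 137.51ms (3/7)
12. 3300.229ms @ 72/7 + 137.51ms (3/7)
13. 3437.739ms @ 75/7 + 137.51ms (3/7)
14. 3575.248ms @ 78/7 + 137.51ms (3/7)
15. 3712.758ms @ 81/7 + 137.51ms (3/7)

note 4 onset = 15/4b = 1203.209ms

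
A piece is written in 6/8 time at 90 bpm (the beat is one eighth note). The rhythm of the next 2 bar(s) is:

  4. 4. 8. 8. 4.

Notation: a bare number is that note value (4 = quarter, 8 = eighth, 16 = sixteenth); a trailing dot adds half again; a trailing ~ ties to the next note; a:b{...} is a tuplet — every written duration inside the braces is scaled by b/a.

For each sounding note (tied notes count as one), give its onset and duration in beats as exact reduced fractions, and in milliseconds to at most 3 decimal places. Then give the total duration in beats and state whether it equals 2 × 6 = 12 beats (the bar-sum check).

1) 0.0ms=0b +2000.0ms=3b
2) 2000.0ms=3b +2000.0ms=3b
3) 4000.0ms=6b +1000.0ms=3/2b
4) 5000.0ms=15/2b +1000.0ms=3/2b
5) 6000.0ms=9b +2000.0ms=3b
Σ=12b of 12 (90bpm 6/8) — PASS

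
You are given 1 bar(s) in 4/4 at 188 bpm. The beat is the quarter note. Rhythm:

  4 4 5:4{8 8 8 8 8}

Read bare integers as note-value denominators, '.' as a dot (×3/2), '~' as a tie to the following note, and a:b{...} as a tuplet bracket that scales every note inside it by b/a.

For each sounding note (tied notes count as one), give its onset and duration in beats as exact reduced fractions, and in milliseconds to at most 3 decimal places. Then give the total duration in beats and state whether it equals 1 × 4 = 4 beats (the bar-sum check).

1) 0.0ms=0b +319.149ms=1b
2) 319.149ms=1b +319.149ms=1b
3) 638.298ms=2b +127.66ms=2/5b
4) 765.957ms=12/5b +127.66ms=2/5b
5) 893.617ms=14/5b +127.66ms=2/5b
6) 1021.277ms=16/5b +127.66ms=2/5b
7) 1148.936ms=18/5b +127.66ms=2/5b
Σ=4b of 4 (188bpm 4/4) — PASS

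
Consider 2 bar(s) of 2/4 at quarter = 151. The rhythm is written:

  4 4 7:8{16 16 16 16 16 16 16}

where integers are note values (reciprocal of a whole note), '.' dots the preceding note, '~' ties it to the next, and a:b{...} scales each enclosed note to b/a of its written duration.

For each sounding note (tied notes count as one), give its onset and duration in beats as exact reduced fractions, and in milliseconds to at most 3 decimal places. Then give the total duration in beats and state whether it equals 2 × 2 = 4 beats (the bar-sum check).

1) 0.0ms=0b +397.351ms=1b
2) 397.351ms=1b +397.351ms=1b
3) 794.702ms=2b +113.529ms=2/7b
4) 908.231ms=16/7b +113.529ms=2/7b
5) 1021.76ms=18/7b +113.529ms=2/7b
6) 1135.289ms=20/7b +113.529ms=2/7b
7) 1248.817ms=22/7b +113.529ms=2/7b
8) 1362.346ms=24/7b +113.529ms=2/7b
9) 1475.875ms=26/7b +113.529ms=2/7b
Σ=4b of 4 (151bpm 2/4) — PASS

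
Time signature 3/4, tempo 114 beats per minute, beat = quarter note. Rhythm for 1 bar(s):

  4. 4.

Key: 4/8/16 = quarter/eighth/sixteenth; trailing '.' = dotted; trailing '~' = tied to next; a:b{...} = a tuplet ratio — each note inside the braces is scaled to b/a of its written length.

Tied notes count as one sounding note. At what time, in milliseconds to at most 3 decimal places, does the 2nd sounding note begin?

note 2 onset = 3/2b = 789.474ms

1. 0.0ms @ 0 + 789.474ms (3/2)
2. 789.474ms @ 3/2 + 789.474ms (3/2)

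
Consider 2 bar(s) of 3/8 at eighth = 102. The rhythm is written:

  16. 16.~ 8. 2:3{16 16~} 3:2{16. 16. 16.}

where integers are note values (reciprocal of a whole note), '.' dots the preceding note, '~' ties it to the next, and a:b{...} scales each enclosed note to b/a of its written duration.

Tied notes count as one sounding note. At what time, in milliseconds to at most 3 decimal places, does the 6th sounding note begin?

1. 0.0ms @ 0 + 441.176ms (3/4)
2. 441.176ms @ 3/4 + 1323.529ms (9/4)
3. 1764.706ms @ 3 + 441.176ms (3/4)
4. 2205.882ms @ 15/4 + 735.294ms (5/4)
5. 2941.176ms @ 5 + 294.118ms (1/2)
6. 3235.294ms @ 11/2 + 294.118ms (1/2)

note 6 onset = 11/2b = 3235.294ms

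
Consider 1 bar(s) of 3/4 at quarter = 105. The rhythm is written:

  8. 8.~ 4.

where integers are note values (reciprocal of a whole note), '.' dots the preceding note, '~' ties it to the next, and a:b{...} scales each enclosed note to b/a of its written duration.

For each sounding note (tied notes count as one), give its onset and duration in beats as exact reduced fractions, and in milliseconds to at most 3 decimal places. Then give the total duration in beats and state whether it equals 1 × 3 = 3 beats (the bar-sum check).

1) 0.0ms=0b +428.571ms=3/4b
2) 428.571ms=3/4b +1285.714ms=9/4b
Σ=3b of 3 (105bpm 3/4) — PASS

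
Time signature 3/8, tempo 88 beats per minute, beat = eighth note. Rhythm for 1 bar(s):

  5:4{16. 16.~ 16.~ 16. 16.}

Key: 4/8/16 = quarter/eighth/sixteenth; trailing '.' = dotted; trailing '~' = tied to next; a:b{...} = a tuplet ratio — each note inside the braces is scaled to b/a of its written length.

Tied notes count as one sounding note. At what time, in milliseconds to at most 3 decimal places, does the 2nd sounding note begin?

note 2 onset = 3/5b = 409.091ms

1. 0.0ms @ 0 + 409.091ms (3/5)
2. 409.091ms @ 3/5 + 1227.273ms (9/5)
3. 1636.364ms @ 12/5 + 409.091ms (3/5)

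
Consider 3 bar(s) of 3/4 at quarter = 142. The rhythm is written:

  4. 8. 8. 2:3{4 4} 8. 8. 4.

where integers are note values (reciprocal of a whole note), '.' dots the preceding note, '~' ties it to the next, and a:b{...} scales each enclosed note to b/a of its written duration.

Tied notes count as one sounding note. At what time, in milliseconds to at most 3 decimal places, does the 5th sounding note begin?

1. 0.0ms @ 0 + 633.803ms (3/2)
2. 633.803ms @ 3/2 + 316.901ms (3/4)
3. 950.704ms @ 9/4 + 316.901ms (3/4)
4. 1267.606ms @ 3 + 633.803ms (3/2)
5. 1901.408ms @ 9/2 + 633.803ms (3/2)
6. 2535.211ms @ 6 + 316.901ms (3/4)
7. 2852.113ms @ 27/4 + 316.901ms (3/4)
8. 3169.014ms @ 15/2 + 633.803ms (3/2)

note 5 onset = 9/2b = 1901.408ms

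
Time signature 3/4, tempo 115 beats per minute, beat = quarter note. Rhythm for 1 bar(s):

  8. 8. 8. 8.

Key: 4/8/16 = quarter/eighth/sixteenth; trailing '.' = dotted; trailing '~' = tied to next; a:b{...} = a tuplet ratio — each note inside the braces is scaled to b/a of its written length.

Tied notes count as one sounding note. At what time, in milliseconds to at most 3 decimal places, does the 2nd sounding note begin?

note 2 onset = 3/4b = 391.304ms

1. 0.0ms @ 0 + 391.304ms (3/4)
2. 391.304ms @ 3/4 + 391.304ms (3/4)
3. 782.609ms @ 3/2 + 391.304ms (3/4)
4. 1173.913ms @ 9/4 + 391.304ms (3/4)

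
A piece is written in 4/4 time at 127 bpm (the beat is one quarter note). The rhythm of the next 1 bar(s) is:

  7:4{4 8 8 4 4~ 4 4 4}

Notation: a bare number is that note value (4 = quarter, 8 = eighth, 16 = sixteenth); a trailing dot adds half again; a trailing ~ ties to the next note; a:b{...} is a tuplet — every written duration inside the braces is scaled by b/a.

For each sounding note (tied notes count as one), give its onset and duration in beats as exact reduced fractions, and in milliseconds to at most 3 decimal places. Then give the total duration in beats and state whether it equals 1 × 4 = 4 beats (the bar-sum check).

1) 0.0ms=0b +269.966ms=4/7b
2) 269.966ms=4/7b +134.983ms=2/7b
3) 404.949ms=6/7b +134.983ms=2/7b
4) 539.933ms=8/7b +269.966ms=4/7b
5) 809.899ms=12/7b +539.933ms=8/7b
6) 1349.831ms=20/7b +269.966ms=4/7b
7) 1619.798ms=24/7b +269.966ms=4/7b
Σ=4b of 4 (127bpm 4/4) — PASS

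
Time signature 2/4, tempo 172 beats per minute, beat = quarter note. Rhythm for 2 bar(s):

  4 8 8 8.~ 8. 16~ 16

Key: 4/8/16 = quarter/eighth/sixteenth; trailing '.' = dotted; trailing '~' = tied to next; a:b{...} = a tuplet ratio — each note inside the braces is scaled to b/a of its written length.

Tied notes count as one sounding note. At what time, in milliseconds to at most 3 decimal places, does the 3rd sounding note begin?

note 3 onset = 3/2b = 523.256ms

1. 0.0ms @ 0 + 348.837ms (1)
2. 348.837ms @ 1 + 174.419ms (1/2)
3. 523.256ms @ 3/2 + 174.419ms (1/2)
4. 697.674ms @ 2 + 523.256ms (3/2)
5. 1220.93ms @ 7/2 + 174.419ms (1/2)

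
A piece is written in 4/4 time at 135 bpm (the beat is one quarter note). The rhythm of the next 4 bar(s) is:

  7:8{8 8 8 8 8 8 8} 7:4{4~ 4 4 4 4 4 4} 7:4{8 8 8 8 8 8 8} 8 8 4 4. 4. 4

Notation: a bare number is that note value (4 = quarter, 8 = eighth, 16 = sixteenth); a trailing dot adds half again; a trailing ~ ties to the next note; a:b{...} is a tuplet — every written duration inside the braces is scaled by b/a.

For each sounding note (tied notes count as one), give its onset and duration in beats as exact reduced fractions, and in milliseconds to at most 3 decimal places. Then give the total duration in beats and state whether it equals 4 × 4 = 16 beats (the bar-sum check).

1) 0.0ms=0b +253.968ms=4/7b
2) 253.968ms=4/7b +253.968ms=4/7b
3) 507.937ms=8/7b +253.968ms=4/7b
4) 761.905ms=12/7b +253.968ms=4/7b
5) 1015.873ms=16/7b +253.968ms=4/7b
6) 1269.841ms=20/7b +253.968ms=4/7b
7) 1523.81ms=24/7b +253.968ms=4/7b
8) 1777.778ms=4b +507.937ms=8/7b
9) 2285.714ms=36/7b +253.968ms=4/7b
10) 2539.683ms=40/7b +253.968ms=4/7b
11) 2793.651ms=44/7b +253.968ms=4/7b
12) 3047.619ms=48/7b +253.968ms=4/7b
13) 3301.587ms=52/7b +253.968ms=4/7b
14) 3555.556ms=8b +126.984ms=2/7b
15) 3682.54ms=58/7b +126.984ms=2/7b
16) 3809.524ms=60/7b +126.984ms=2/7b
17) 3936.508ms=62/7b +126.984ms=2/7b
18) 4063.492ms=64/7b +126.984ms=2/7b
19) 4190.476ms=66/7b +126.984ms=2/7b
20) 4317.46ms=68/7b +126.984ms=2/7b
21) 4444.444ms=10b +222.222ms=1/2b
22) 4666.667ms=21/2b +222.222ms=1/2b
23) 4888.889ms=11b +444.444ms=1b
24) 5333.333ms=12b +666.667ms=3/2b
25) 6000.0ms=27/2b +666.667ms=3/2b
26) 6666.667ms=15b +444.444ms=1b
Σ=16b of 16 (135bpm 4/4) — PASS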